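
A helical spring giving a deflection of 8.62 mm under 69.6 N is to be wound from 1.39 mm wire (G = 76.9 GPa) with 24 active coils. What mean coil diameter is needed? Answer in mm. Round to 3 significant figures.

5.70 mm

Required rate k = F/δ = 69.6/8.62 = 8.0742 N/mm
D = (Gd⁴/(8N_a·k))^(1/3) = (76.9×10³·1.39⁴/(8·24·8.0742))^(1/3)
  = (185.175)^(1/3) = 5.6998 mm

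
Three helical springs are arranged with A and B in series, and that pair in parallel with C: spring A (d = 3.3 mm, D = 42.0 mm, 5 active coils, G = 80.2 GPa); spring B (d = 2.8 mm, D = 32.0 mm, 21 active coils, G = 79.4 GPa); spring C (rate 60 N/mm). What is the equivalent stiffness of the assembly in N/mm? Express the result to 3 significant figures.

60.7 N/mm

k_A = Gd⁴/(8D³N_a) = (80.2×10³)(3.3⁴)/(8·42.0³·5) = 3.2094 N/mm
k_B = Gd⁴/(8D³N_a) = (79.4×10³)(2.8⁴)/(8·32.0³·21) = 0.88653 N/mm
Springs A,B series: k_AB = 1/(1/3.2094+1/0.88653) = 0.69465 N/mm; parallel with C: k_eq = 0.69465+60 = 60.695 N/mm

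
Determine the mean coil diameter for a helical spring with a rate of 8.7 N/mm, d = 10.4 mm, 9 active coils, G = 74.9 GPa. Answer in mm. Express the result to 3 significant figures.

112 mm

D = (Gd⁴/(8N_a·k))^(1/3) = (74.9×10³·10.4⁴/(8·9·8.7))^(1/3)
  = (1.39883e+06)^(1/3) = 111.8376 mm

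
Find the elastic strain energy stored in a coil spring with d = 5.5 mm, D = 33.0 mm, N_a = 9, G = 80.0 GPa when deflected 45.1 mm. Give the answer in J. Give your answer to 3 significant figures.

k = Gd⁴/(8D³N_a) = (80.0×10³)(5.5⁴)/(8·33.0³·9) = 28.292 N/mm
U = ½kδ² = 0.5 × 28.292 × 45.1² = 28773 N·mm = 28.773 J

28.8 J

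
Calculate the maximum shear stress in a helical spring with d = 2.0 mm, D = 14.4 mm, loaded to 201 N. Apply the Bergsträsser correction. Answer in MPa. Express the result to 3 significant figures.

Spring index C = D/d = 14.4/2.0 = 7.2000
K_B = (4C+2)/(4C−3) = 30.800/25.800 = 1.1938
τ₀ = 8FD/(πd³) = 8·201·14.4/(π·2.0³) = 23155.2/25.133 = 921.32 MPa
τ_max = K·τ₀ = 1.1938 × 921.32 = 1099.9 MPa

1100 MPa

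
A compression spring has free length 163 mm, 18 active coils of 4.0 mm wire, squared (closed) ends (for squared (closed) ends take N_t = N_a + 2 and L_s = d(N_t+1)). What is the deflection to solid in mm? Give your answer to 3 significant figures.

79.0 mm

N_t = 20; L_s = 4.0·21 = 84 mm
δ_solid = L₀ − L_s = 163 − 84 = 79 mm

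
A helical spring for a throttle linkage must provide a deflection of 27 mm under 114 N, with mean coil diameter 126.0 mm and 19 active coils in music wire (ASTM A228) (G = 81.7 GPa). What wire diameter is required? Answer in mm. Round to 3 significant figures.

11.2 mm

Required rate k = F/δ = 114/27 = 4.2222 N/mm
d = (8D³N_a·k / G)^(1/4) = (8·126.0³·19·4.2222 / (81.7×10³))^0.25
  = (15714)^0.25 = 11.1961 mm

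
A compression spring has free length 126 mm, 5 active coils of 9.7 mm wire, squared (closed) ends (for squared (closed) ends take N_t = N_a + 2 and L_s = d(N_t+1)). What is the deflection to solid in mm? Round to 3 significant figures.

48.4 mm

N_t = 7; L_s = 9.7·8 = 77.6 mm
δ_solid = L₀ − L_s = 126 − 77.6 = 48.4 mm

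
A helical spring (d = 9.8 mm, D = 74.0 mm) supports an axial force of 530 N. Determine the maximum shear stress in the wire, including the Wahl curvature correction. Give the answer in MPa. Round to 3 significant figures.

Spring index C = D/d = 74.0/9.8 = 7.5510
K_W = (4C−1)/(4C−4) + 0.615/C = 29.204/26.204 + 0.0814 = 1.1959
τ₀ = 8FD/(πd³) = 8·530·74.0/(π·9.8³) = 313760/2956.8 = 106.11 MPa
τ_max = K·τ₀ = 1.1959 × 106.11 = 126.9 MPa

127 MPa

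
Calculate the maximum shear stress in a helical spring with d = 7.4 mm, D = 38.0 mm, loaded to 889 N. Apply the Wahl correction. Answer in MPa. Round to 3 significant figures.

276 MPa

Spring index C = D/d = 38.0/7.4 = 5.1351
K_W = (4C−1)/(4C−4) + 0.615/C = 19.541/16.541 + 0.1198 = 1.3011
τ₀ = 8FD/(πd³) = 8·889·38.0/(π·7.4³) = 270256/1273 = 212.29 MPa
τ_max = K·τ₀ = 1.3011 × 212.29 = 276.22 MPa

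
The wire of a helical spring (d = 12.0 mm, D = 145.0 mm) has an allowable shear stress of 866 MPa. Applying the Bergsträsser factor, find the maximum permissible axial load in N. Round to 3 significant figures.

3650 N

C = D/d = 145.0/12.0 = 12.0833
K_B = (4C+2)/(4C−3) = 50.333/45.333 = 1.1103
τ_max = K·8FD/(πd³) → F_max = τ_allow·πd³/(8DK)
F_max = 866·π·12.0³/(8·145.0·1.1103) = 4.7012e+06/1287.9 = 3650.2 N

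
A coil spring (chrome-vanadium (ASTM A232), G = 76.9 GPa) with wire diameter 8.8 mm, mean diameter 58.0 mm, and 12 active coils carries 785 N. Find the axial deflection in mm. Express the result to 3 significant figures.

31.9 mm

k = Gd⁴/(8D³N_a) = (76.9×10³)(8.8⁴)/(8·58.0³·12) = 24.621 N/mm
δ = F/k = 785 / 24.621 = 31.884 mm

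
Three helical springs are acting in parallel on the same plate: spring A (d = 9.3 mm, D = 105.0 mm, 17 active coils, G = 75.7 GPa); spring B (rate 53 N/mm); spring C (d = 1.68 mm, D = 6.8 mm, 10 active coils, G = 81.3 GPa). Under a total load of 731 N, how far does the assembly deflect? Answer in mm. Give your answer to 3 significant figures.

8.88 mm

k_A = Gd⁴/(8D³N_a) = (75.7×10³)(9.3⁴)/(8·105.0³·17) = 3.5968 N/mm
k_C = Gd⁴/(8D³N_a) = (81.3×10³)(1.68⁴)/(8·6.8³·10) = 25.746 N/mm
Parallel: k_eq = 3.5968 + 53 + 25.746 = 82.343 N/mm
δ = F/k_eq = 731/82.343 = 8.8775 mm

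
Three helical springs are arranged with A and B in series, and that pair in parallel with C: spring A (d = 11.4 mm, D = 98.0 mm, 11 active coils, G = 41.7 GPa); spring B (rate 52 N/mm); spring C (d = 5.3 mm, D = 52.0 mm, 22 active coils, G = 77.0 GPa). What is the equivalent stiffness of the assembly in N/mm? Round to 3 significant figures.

9.76 N/mm

k_A = Gd⁴/(8D³N_a) = (41.7×10³)(11.4⁴)/(8·98.0³·11) = 8.5034 N/mm
k_C = Gd⁴/(8D³N_a) = (77.0×10³)(5.3⁴)/(8·52.0³·22) = 2.4551 N/mm
Springs A,B series: k_AB = 1/(1/8.5034+1/52) = 7.3083 N/mm; parallel with C: k_eq = 7.3083+2.4551 = 9.7634 N/mm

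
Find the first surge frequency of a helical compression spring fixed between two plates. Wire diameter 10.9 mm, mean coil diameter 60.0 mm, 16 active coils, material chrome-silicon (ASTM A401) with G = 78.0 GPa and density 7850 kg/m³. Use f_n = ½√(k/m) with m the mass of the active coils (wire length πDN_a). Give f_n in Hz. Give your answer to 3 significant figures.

k = Gd⁴/(8D³N_a) = (78.0×10³)(10.9⁴)/(8·60.0³·16) = 39.823 N/mm = 39823 N/m
Wire length L = πDN_a = π·60.0·16 = 3015.9 mm
m = ρ·(πd²/4)·L = 7850 × 93.313×10⁻⁶ m² × 3.0159 m = 2.2092 kg
f_n = ½√(k/m) = 0.5·√(39823/2.2092) = 0.5·√(18026) = 67.131 Hz

67.1 Hz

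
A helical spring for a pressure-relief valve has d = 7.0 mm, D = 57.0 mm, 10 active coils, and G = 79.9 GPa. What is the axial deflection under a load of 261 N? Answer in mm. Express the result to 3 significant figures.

20.2 mm

k = Gd⁴/(8D³N_a) = (79.9×10³)(7.0⁴)/(8·57.0³·10) = 12.949 N/mm
δ = F/k = 261 / 12.949 = 20.157 mm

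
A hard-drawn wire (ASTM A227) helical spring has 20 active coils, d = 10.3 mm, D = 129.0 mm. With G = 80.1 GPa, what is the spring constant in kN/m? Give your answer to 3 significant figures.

k = Gd⁴/(8D³N_a) = (80.1×10³ × 10.3⁴) / (8 × 129.0³ × 20)
  = 9.01533e+08 / 3.4347e+08 = 2.6248 N/mm

2.62 kN/m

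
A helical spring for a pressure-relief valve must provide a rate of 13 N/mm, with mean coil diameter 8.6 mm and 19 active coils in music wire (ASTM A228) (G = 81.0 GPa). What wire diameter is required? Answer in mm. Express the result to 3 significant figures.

d = (8D³N_a·k / G)^(1/4) = (8·8.6³·19·13 / (81.0×10³))^0.25
  = (15.517)^0.25 = 1.9847 mm

1.98 mm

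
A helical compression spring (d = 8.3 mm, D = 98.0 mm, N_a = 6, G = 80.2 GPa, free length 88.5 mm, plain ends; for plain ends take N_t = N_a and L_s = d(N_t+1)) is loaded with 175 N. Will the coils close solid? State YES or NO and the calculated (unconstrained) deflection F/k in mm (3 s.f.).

NO, δ = 20.8 mm

k = Gd⁴/(8D³N_a) = (80.2×10³)(8.3⁴)/(8·98.0³·6) = 8.4249 N/mm
N_t = 6; L_s = 8.3·7 = 58.1 mm; δ_solid = L₀ − L_s = 88.5 − 58.1 = 30.4 mm
δ = F/k = 175/8.4249 = 20.772 mm
δ < δ_solid → spring does not go solid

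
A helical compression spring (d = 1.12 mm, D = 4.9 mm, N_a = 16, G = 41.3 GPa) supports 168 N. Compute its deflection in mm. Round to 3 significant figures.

38.9 mm

k = Gd⁴/(8D³N_a) = (41.3×10³)(1.12⁴)/(8·4.9³·16) = 4.3154 N/mm
δ = F/k = 168 / 4.3154 = 38.93 mm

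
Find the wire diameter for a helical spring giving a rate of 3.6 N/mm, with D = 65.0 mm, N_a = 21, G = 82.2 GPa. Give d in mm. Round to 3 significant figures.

6.70 mm

d = (8D³N_a·k / G)^(1/4) = (8·65.0³·21·3.6 / (82.2×10³))^0.25
  = (2020.6)^0.25 = 6.7046 mm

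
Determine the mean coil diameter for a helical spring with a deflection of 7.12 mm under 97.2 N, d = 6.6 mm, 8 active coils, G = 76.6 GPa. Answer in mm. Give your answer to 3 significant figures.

55.0 mm

Required rate k = F/δ = 97.2/7.12 = 13.652 N/mm
D = (Gd⁴/(8N_a·k))^(1/3) = (76.6×10³·6.6⁴/(8·8·13.652))^(1/3)
  = (166356)^(1/3) = 54.9979 mm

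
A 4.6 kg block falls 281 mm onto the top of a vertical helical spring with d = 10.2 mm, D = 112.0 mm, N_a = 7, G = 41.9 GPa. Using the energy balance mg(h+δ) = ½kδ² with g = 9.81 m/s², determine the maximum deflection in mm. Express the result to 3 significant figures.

k = Gd⁴/(8D³N_a) = (41.9×10³)(10.2⁴)/(8·112.0³·7) = 5.7646 N/mm
W = mg = 4.6 × 9.81 = 45.126 N
½kδ² − Wδ − Wh = 0 → δ = (W + √(W² + 2kWh))/k
δ = (45.126 + √(2036.4 + 146196))/5.7646 = (45.126 + 385.01)/5.7646 = 74.616 mm

74.6 mm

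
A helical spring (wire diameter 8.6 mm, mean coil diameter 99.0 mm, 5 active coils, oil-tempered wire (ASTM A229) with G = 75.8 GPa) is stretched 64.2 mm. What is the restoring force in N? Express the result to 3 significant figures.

686 N

k = Gd⁴/(8D³N_a) = (75.8×10³)(8.6⁴)/(8·99.0³·5) = 10.683 N/mm
F = k·δ = 10.683 × 64.2 = 685.86 N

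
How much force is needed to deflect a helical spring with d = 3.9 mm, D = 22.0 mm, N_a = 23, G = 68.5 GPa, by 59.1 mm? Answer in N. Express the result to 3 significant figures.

478 N

k = Gd⁴/(8D³N_a) = (68.5×10³)(3.9⁴)/(8·22.0³·23) = 8.0884 N/mm
F = k·δ = 8.0884 × 59.1 = 478.03 N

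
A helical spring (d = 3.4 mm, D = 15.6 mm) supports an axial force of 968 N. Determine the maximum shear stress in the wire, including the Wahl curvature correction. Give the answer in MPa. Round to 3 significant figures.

1310 MPa

Spring index C = D/d = 15.6/3.4 = 4.5882
K_W = (4C−1)/(4C−4) + 0.615/C = 17.353/14.353 + 0.1340 = 1.3431
τ₀ = 8FD/(πd³) = 8·968·15.6/(π·3.4³) = 120806/123.48 = 978.37 MPa
τ_max = K·τ₀ = 1.3431 × 978.37 = 1314 MPa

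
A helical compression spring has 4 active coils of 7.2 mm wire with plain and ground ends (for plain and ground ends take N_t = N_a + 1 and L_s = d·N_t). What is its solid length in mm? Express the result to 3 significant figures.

36.0 mm

plain and ground ends: N_t = N_a + 1 = 4 + 1 = 5
L_s = d·N_t = 7.2 × 5 = 36 mm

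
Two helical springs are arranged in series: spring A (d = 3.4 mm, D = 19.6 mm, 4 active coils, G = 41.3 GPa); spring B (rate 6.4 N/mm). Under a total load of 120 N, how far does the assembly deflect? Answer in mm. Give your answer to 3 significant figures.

24.0 mm

k_A = Gd⁴/(8D³N_a) = (41.3×10³)(3.4⁴)/(8·19.6³·4) = 22.906 N/mm
Series: 1/k_eq = 1/22.906 + 1/6.4 = 0.19991; k_eq = 5.0023 N/mm
δ = F/k_eq = 120/5.0023 = 23.989 mm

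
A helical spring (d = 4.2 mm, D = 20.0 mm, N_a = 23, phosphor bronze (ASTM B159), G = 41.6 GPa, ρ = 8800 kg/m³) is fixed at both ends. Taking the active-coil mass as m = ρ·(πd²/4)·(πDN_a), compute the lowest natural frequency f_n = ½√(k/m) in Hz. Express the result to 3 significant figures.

k = Gd⁴/(8D³N_a) = (41.6×10³)(4.2⁴)/(8·20.0³·23) = 8.7939 N/mm = 8793.9 N/m
Wire length L = πDN_a = π·20.0·23 = 1445.1 mm
m = ρ·(πd²/4)·L = 8800 × 13.854×10⁻⁶ m² × 1.4451 m = 0.17619 kg
f_n = ½√(k/m) = 0.5·√(8793.9/0.17619) = 0.5·√(49912) = 111.7 Hz

112 Hz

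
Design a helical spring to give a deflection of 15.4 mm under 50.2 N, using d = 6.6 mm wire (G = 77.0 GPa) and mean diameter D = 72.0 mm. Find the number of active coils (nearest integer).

Required rate k = F/δ = 50.2/15.4 = 3.2597 N/mm
N_a = Gd⁴/(8D³k) = (77.0×10³ × 6.6⁴)/(8 × 72.0³ × 3.2597)
    = 1.46105e+08 / 9.73353e+06 = 15.01 → 15 coils

15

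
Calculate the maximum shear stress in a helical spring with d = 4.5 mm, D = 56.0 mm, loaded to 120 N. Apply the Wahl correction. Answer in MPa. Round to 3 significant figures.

Spring index C = D/d = 56.0/4.5 = 12.4444
K_W = (4C−1)/(4C−4) + 0.615/C = 48.778/45.778 + 0.0494 = 1.1150
τ₀ = 8FD/(πd³) = 8·120·56.0/(π·4.5³) = 53760/286.28 = 187.79 MPa
τ_max = K·τ₀ = 1.1150 × 187.79 = 209.38 MPa

209 MPa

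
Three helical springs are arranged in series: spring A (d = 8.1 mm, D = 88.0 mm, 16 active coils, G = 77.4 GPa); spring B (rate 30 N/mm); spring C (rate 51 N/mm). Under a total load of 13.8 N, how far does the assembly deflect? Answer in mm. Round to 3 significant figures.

4.34 mm

k_A = Gd⁴/(8D³N_a) = (77.4×10³)(8.1⁴)/(8·88.0³·16) = 3.8196 N/mm
Series: 1/k_eq = 1/3.8196 + 1/30 + 1/51 = 0.31475; k_eq = 3.1772 N/mm
δ = F/k_eq = 13.8/3.1772 = 4.3435 mm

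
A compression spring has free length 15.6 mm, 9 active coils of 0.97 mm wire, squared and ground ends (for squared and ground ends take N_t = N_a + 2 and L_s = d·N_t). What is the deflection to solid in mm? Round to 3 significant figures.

4.93 mm

N_t = 11; L_s = 0.97·11 = 10.67 mm
δ_solid = L₀ − L_s = 15.6 − 10.67 = 4.93 mm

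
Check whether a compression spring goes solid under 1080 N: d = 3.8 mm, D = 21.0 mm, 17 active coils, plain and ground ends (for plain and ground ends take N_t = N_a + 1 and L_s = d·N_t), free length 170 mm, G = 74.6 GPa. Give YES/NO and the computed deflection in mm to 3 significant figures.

NO, δ = 87.4 mm

k = Gd⁴/(8D³N_a) = (74.6×10³)(3.8⁴)/(8·21.0³·17) = 12.35 N/mm
N_t = 18; L_s = 3.8·18 = 68.4 mm; δ_solid = L₀ − L_s = 170 − 68.4 = 101.6 mm
δ = F/k = 1080/12.35 = 87.447 mm
δ < δ_solid → spring does not go solid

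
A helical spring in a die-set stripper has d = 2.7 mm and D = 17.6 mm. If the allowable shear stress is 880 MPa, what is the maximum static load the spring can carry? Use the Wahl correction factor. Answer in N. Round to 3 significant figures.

C = D/d = 17.6/2.7 = 6.5185
K_W = (4C−1)/(4C−4) + 0.615/C = 25.074/22.074 + 0.0943 = 1.2303
τ_max = K·8FD/(πd³) → F_max = τ_allow·πd³/(8DK)
F_max = 880·π·2.7³/(8·17.6·1.2303) = 54416/173.22 = 314.14 N

314 N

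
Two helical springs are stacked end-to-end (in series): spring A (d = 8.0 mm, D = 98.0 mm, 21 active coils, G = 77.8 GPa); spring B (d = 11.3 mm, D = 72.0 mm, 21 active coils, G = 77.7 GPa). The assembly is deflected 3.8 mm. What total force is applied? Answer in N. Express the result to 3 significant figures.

k_A = Gd⁴/(8D³N_a) = (77.8×10³)(8.0⁴)/(8·98.0³·21) = 2.0154 N/mm
k_B = Gd⁴/(8D³N_a) = (77.7×10³)(11.3⁴)/(8·72.0³·21) = 20.204 N/mm
Series: 1/k_eq = 1/2.0154 + 1/20.204 = 0.54569; k_eq = 1.8326 N/mm
F = k_eq·δ = 1.8326·3.8 = 6.9637 N

6.96 N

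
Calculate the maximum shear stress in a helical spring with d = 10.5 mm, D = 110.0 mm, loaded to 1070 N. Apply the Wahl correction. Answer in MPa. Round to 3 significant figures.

295 MPa

Spring index C = D/d = 110.0/10.5 = 10.4762
K_W = (4C−1)/(4C−4) + 0.615/C = 40.905/37.905 + 0.0587 = 1.1379
τ₀ = 8FD/(πd³) = 8·1070·110.0/(π·10.5³) = 941600/3636.8 = 258.91 MPa
τ_max = K·τ₀ = 1.1379 × 258.91 = 294.6 MPa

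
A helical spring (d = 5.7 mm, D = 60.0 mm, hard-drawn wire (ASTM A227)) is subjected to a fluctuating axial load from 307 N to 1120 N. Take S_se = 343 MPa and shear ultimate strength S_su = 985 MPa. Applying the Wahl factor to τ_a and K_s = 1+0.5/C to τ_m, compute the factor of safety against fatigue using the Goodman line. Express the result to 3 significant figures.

0.575

C = D/d = 60.0/5.7 = 10.5263; K_W = (4C−1)/(4C−4)+0.615/C = 1.1372; K_s = 1+0.5/C = 1.0475
F_a = (F_max−F_min)/2 = 406.5 N; F_m = (F_max+F_min)/2 = 713.5 N
τ_a = K_W·8F_aD/(πd³) = 1.1372 × 335.37 = 381.37 MPa
τ_m = K_s·8F_mD/(πd³) = 1.0475 × 588.65 = 616.62 MPa
Goodman: 1/n_f = τ_a/S_se + τ_m/S_su = 381.37/343 + 616.62/985 = 1.11187 + 0.62601 = 1.7379
n_f = 1/1.7379 = 0.5754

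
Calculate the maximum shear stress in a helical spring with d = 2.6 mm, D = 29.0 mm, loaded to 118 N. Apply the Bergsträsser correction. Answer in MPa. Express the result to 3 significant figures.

Spring index C = D/d = 29.0/2.6 = 11.1538
K_B = (4C+2)/(4C−3) = 46.615/41.615 = 1.1201
τ₀ = 8FD/(πd³) = 8·118·29.0/(π·2.6³) = 27376/55.217 = 495.79 MPa
τ_max = K·τ₀ = 1.1201 × 495.79 = 555.36 MPa

555 MPa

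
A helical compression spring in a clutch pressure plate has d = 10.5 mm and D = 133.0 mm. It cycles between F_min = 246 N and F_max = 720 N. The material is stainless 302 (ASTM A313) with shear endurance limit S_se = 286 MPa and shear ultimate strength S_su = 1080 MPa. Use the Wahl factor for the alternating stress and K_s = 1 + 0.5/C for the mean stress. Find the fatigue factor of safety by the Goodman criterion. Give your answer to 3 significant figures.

2.46

C = D/d = 133.0/10.5 = 12.6667; K_W = (4C−1)/(4C−4)+0.615/C = 1.1128; K_s = 1+0.5/C = 1.0395
F_a = (F_max−F_min)/2 = 237 N; F_m = (F_max+F_min)/2 = 483 N
τ_a = K_W·8F_aD/(πd³) = 1.1128 × 69.338 = 77.162 MPa
τ_m = K_s·8F_mD/(πd³) = 1.0395 × 141.31 = 146.89 MPa
Goodman: 1/n_f = τ_a/S_se + τ_m/S_su = 77.162/286 + 146.89/1080 = 0.26980 + 0.13601 = 0.4058
n_f = 1/0.4058 = 2.464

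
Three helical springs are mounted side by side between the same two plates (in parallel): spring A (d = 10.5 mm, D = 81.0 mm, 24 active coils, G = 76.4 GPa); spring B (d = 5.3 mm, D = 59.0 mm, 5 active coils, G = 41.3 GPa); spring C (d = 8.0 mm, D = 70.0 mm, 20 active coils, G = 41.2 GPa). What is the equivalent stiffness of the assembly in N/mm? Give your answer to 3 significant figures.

k_A = Gd⁴/(8D³N_a) = (76.4×10³)(10.5⁴)/(8·81.0³·24) = 9.1011 N/mm
k_B = Gd⁴/(8D³N_a) = (41.3×10³)(5.3⁴)/(8·59.0³·5) = 3.9668 N/mm
k_C = Gd⁴/(8D³N_a) = (41.2×10³)(8.0⁴)/(8·70.0³·20) = 3.075 N/mm
Parallel: k_eq = 9.1011 + 3.9668 + 3.075 = 16.143 N/mm

16.1 N/mm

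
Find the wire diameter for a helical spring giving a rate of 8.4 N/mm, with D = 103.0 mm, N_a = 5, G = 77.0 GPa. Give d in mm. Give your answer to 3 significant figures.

d = (8D³N_a·k / G)^(1/4) = (8·103.0³·5·8.4 / (77.0×10³))^0.25
  = (4768.3)^0.25 = 8.3098 mm

8.31 mm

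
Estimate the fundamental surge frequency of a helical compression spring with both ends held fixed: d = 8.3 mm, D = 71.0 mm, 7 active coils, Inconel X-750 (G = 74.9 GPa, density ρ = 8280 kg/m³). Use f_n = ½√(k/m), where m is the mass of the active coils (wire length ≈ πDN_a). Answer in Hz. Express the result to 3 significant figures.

79.6 Hz

k = Gd⁴/(8D³N_a) = (74.9×10³)(8.3⁴)/(8·71.0³·7) = 17.735 N/mm = 17735 N/m
Wire length L = πDN_a = π·71.0·7 = 1561.4 mm
m = ρ·(πd²/4)·L = 8280 × 54.106×10⁻⁶ m² × 1.5614 m = 0.69949 kg
f_n = ½√(k/m) = 0.5·√(17735/0.69949) = 0.5·√(25354) = 79.615 Hz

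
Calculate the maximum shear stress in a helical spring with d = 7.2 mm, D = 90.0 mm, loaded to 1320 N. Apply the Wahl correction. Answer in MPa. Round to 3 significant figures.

Spring index C = D/d = 90.0/7.2 = 12.5000
K_W = (4C−1)/(4C−4) + 0.615/C = 49.000/46.000 + 0.0492 = 1.1144
τ₀ = 8FD/(πd³) = 8·1320·90.0/(π·7.2³) = 950400/1172.6 = 810.51 MPa
τ_max = K·τ₀ = 1.1144 × 810.51 = 903.25 MPa

903 MPa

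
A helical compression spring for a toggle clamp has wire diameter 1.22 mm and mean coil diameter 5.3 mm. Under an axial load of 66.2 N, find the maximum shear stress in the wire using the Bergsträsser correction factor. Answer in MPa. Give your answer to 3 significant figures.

663 MPa

Spring index C = D/d = 5.3/1.22 = 4.3443
K_B = (4C+2)/(4C−3) = 19.377/14.377 = 1.3478
τ₀ = 8FD/(πd³) = 8·66.2·5.3/(π·1.22³) = 2806.88/5.7047 = 492.03 MPa
τ_max = K·τ₀ = 1.3478 × 492.03 = 663.15 MPa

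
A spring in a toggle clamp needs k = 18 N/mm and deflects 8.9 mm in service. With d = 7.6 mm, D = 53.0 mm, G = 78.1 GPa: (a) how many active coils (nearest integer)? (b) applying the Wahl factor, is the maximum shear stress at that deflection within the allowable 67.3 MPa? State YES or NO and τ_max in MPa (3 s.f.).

N_a = Gd⁴/(8D³k) = (78.1×10³)(7.6⁴)/(8·53.0³·18) = 12.15 → N_a = 12
Actual rate k = Gd⁴/(8D³·12) = 18.231 N/mm
Working load F = kδ = 18.231·8.9 = 162.25 N
C = 53.0/7.6 = 6.9737; K_W = (4C−1)/(4C−4)+0.615/C = 1.2137
τ_max = K_W·8FD/(πd³) = 1.2137·49.885 = 60.548 MPa
τ_max ≤ 67.3 MPa → acceptable

(a) 12 coils; (b) YES, τ_max = 60.5 MPa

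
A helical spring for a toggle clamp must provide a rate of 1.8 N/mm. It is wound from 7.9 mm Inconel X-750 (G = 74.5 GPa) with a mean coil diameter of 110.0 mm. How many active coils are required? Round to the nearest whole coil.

15

N_a = Gd⁴/(8D³k) = (74.5×10³ × 7.9⁴)/(8 × 110.0³ × 1.8)
    = 2.90178e+08 / 1.91664e+07 = 15.14 → 15 coils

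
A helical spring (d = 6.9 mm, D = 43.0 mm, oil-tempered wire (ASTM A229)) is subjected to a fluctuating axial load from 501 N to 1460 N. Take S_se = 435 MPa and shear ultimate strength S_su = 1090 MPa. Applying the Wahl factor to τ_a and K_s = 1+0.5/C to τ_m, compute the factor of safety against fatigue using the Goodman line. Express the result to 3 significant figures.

1.28

C = D/d = 43.0/6.9 = 6.2319; K_W = (4C−1)/(4C−4)+0.615/C = 1.2420; K_s = 1+0.5/C = 1.0802
F_a = (F_max−F_min)/2 = 479.5 N; F_m = (F_max+F_min)/2 = 980.5 N
τ_a = K_W·8F_aD/(πd³) = 1.2420 × 159.83 = 198.51 MPa
τ_m = K_s·8F_mD/(πd³) = 1.0802 × 326.82 = 353.04 MPa
Goodman: 1/n_f = τ_a/S_se + τ_m/S_su = 198.51/435 + 353.04/1090 = 0.45635 + 0.32389 = 0.78024
n_f = 1/0.78024 = 1.282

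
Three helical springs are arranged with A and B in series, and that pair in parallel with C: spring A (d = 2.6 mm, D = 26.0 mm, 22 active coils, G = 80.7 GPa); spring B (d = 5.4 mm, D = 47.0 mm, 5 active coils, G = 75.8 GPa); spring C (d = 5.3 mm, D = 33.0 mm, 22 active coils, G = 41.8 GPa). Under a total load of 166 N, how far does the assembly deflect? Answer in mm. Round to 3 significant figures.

k_A = Gd⁴/(8D³N_a) = (80.7×10³)(2.6⁴)/(8·26.0³·22) = 1.1922 N/mm
k_B = Gd⁴/(8D³N_a) = (75.8×10³)(5.4⁴)/(8·47.0³·5) = 15.52 N/mm
k_C = Gd⁴/(8D³N_a) = (41.8×10³)(5.3⁴)/(8·33.0³·22) = 5.2147 N/mm
Springs A,B series: k_AB = 1/(1/1.1922+1/15.52) = 1.1071 N/mm; parallel with C: k_eq = 1.1071+5.2147 = 6.3218 N/mm
δ = F/k_eq = 166/6.3218 = 26.258 mm

26.3 mm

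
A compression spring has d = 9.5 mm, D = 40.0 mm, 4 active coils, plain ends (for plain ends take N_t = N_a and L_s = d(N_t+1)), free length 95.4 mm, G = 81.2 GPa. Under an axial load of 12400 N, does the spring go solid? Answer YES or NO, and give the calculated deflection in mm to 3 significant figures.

NO, δ = 38.4 mm

k = Gd⁴/(8D³N_a) = (81.2×10³)(9.5⁴)/(8·40.0³·4) = 322.94 N/mm
N_t = 4; L_s = 9.5·5 = 47.5 mm; δ_solid = L₀ − L_s = 95.4 − 47.5 = 47.9 mm
δ = F/k = 12400/322.94 = 38.397 mm
δ < δ_solid → spring does not go solid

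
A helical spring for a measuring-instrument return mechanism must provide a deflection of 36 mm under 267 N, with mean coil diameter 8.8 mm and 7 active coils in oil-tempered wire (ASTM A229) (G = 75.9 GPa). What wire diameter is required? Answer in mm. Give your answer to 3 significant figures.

1.39 mm

Required rate k = F/δ = 267/36 = 7.4167 N/mm
d = (8D³N_a·k / G)^(1/4) = (8·8.8³·7·7.4167 / (75.9×10³))^0.25
  = (3.7291)^0.25 = 1.3896 mm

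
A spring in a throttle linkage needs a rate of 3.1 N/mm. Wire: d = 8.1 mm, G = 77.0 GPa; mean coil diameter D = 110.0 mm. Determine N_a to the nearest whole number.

10

N_a = Gd⁴/(8D³k) = (77.0×10³ × 8.1⁴)/(8 × 110.0³ × 3.1)
    = 3.3146e+08 / 3.30088e+07 = 10.04 → 10 coils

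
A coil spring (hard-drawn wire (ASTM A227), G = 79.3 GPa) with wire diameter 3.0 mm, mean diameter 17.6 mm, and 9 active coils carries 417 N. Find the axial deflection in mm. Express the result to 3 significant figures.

k = Gd⁴/(8D³N_a) = (79.3×10³)(3.0⁴)/(8·17.6³·9) = 16.364 N/mm
δ = F/k = 417 / 16.364 = 25.483 mm

25.5 mm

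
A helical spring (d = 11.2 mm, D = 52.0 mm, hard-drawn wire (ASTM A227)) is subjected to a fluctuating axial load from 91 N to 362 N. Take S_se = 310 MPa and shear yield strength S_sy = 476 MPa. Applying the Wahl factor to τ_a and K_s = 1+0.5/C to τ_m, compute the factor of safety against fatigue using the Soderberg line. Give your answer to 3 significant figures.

9.54

C = D/d = 52.0/11.2 = 4.6429; K_W = (4C−1)/(4C−4)+0.615/C = 1.3383; K_s = 1+0.5/C = 1.1077
F_a = (F_max−F_min)/2 = 135.5 N; F_m = (F_max+F_min)/2 = 226.5 N
τ_a = K_W·8F_aD/(πd³) = 1.3383 × 12.771 = 17.092 MPa
τ_m = K_s·8F_mD/(πd³) = 1.1077 × 21.348 = 23.647 MPa
Soderberg: 1/n_f = τ_a/S_se + τ_m/S_sy = 17.092/310 + 23.647/476 = 0.05514 + 0.04968 = 0.10481
n_f = 1/0.10481 = 9.541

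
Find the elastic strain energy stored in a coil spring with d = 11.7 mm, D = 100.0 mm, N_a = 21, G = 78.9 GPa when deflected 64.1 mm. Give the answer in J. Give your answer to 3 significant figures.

18.1 J

k = Gd⁴/(8D³N_a) = (78.9×10³)(11.7⁴)/(8·100.0³·21) = 8.8006 N/mm
U = ½kδ² = 0.5 × 8.8006 × 64.1² = 18080 N·mm = 18.08 J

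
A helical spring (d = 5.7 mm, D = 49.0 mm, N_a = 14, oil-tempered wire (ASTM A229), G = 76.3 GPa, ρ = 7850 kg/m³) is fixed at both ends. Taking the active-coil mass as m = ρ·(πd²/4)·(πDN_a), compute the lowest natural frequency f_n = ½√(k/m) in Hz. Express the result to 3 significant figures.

k = Gd⁴/(8D³N_a) = (76.3×10³)(5.7⁴)/(8·49.0³·14) = 6.1125 N/mm = 6112.5 N/m
Wire length L = πDN_a = π·49.0·14 = 2155.1 mm
m = ρ·(πd²/4)·L = 7850 × 25.518×10⁻⁶ m² × 2.1551 m = 0.4317 kg
f_n = ½√(k/m) = 0.5·√(6112.5/0.4317) = 0.5·√(14159) = 59.496 Hz

59.5 Hz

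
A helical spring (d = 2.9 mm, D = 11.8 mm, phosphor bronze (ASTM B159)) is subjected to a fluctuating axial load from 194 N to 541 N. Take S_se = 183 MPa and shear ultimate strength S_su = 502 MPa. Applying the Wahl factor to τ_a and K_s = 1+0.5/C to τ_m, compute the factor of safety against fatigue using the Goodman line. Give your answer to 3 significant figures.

0.378

C = D/d = 11.8/2.9 = 4.0690; K_W = (4C−1)/(4C−4)+0.615/C = 1.3955; K_s = 1+0.5/C = 1.1229
F_a = (F_max−F_min)/2 = 173.5 N; F_m = (F_max+F_min)/2 = 367.5 N
τ_a = K_W·8F_aD/(πd³) = 1.3955 × 213.76 = 298.31 MPa
τ_m = K_s·8F_mD/(πd³) = 1.1229 × 452.78 = 508.42 MPa
Goodman: 1/n_f = τ_a/S_se + τ_m/S_su = 298.31/183 + 508.42/502 = 1.63010 + 1.01278 = 2.6429
n_f = 1/2.6429 = 0.3784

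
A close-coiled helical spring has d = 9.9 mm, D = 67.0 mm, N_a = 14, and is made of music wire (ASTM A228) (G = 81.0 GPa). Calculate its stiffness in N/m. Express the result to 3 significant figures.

23100 N/m

k = Gd⁴/(8D³N_a) = (81.0×10³ × 9.9⁴) / (8 × 67.0³ × 14)
  = 7.78083e+08 / 3.36855e+07 = 23.098 N/mm = 23098 N/m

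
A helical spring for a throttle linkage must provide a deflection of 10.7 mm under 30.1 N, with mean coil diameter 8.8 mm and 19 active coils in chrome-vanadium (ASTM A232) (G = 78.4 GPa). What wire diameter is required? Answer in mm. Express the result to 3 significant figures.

Required rate k = F/δ = 30.1/10.7 = 2.8131 N/mm
d = (8D³N_a·k / G)^(1/4) = (8·8.8³·19·2.8131 / (78.4×10³))^0.25
  = (3.7167)^0.25 = 1.3885 mm

1.39 mm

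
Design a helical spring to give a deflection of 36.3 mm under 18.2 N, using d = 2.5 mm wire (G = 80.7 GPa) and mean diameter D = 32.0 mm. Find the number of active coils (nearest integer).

Required rate k = F/δ = 18.2/36.3 = 0.50138 N/mm
N_a = Gd⁴/(8D³k) = (80.7×10³ × 2.5⁴)/(8 × 32.0³ × 0.50138)
    = 3.15234e+06 / 131433 = 23.98 → 24 coils

24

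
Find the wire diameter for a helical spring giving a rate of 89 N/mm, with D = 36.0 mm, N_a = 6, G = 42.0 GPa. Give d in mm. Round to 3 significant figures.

d = (8D³N_a·k / G)^(1/4) = (8·36.0³·6·89 / (42.0×10³))^0.25
  = (4745.6)^0.25 = 8.2999 mm

8.30 mm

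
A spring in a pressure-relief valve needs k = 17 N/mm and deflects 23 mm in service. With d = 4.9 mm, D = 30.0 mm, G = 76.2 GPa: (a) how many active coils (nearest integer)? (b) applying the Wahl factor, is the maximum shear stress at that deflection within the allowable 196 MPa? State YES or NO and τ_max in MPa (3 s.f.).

(a) 12 coils; (b) NO, τ_max = 316 MPa

N_a = Gd⁴/(8D³k) = (76.2×10³)(4.9⁴)/(8·30.0³·17) = 11.96 → N_a = 12
Actual rate k = Gd⁴/(8D³·12) = 16.947 N/mm
Working load F = kδ = 16.947·23 = 389.79 N
C = 30.0/4.9 = 6.1224; K_W = (4C−1)/(4C−4)+0.615/C = 1.2469
τ_max = K_W·8FD/(πd³) = 1.2469·253.11 = 315.59 MPa
τ_max > 196 MPa → exceeds allowable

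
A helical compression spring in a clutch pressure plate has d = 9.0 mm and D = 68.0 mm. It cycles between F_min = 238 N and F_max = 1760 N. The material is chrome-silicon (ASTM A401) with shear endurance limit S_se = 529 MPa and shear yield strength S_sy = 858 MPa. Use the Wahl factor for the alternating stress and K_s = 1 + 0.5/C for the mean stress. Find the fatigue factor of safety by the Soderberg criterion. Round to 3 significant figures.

1.42

C = D/d = 68.0/9.0 = 7.5556; K_W = (4C−1)/(4C−4)+0.615/C = 1.1958; K_s = 1+0.5/C = 1.0662
F_a = (F_max−F_min)/2 = 761 N; F_m = (F_max+F_min)/2 = 999 N
τ_a = K_W·8F_aD/(πd³) = 1.1958 × 180.76 = 216.16 MPa
τ_m = K_s·8F_mD/(πd³) = 1.0662 × 237.29 = 253 MPa
Soderberg: 1/n_f = τ_a/S_se + τ_m/S_sy = 216.16/529 + 253/858 = 0.40861 + 0.29487 = 0.70348
n_f = 1/0.70348 = 1.422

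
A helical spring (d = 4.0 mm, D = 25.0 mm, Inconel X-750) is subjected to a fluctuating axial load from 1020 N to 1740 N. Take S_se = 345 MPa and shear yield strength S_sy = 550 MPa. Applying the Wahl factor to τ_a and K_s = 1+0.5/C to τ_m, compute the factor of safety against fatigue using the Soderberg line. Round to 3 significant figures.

0.251

C = D/d = 25.0/4.0 = 6.2500; K_W = (4C−1)/(4C−4)+0.615/C = 1.2413; K_s = 1+0.5/C = 1.0800
F_a = (F_max−F_min)/2 = 360 N; F_m = (F_max+F_min)/2 = 1380 N
τ_a = K_W·8F_aD/(πd³) = 1.2413 × 358.1 = 444.49 MPa
τ_m = K_s·8F_mD/(πd³) = 1.0800 × 1372.7 = 1482.5 MPa
Soderberg: 1/n_f = τ_a/S_se + τ_m/S_sy = 444.49/345 + 1482.5/550 = 1.28838 + 2.69551 = 3.9839
n_f = 1/3.9839 = 0.251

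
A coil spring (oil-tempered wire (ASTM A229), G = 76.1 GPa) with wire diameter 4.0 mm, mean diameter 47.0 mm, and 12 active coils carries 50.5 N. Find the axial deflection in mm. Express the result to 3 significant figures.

25.8 mm

k = Gd⁴/(8D³N_a) = (76.1×10³)(4.0⁴)/(8·47.0³·12) = 1.9546 N/mm
δ = F/k = 50.5 / 1.9546 = 25.836 mm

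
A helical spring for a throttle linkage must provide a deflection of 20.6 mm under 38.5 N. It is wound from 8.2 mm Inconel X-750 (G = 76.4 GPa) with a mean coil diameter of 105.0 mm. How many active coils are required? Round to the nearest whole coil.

20

Required rate k = F/δ = 38.5/20.6 = 1.8689 N/mm
N_a = Gd⁴/(8D³k) = (76.4×10³ × 8.2⁴)/(8 × 105.0³ × 1.8689)
    = 3.45421e+08 / 1.73082e+07 = 19.96 → 20 coils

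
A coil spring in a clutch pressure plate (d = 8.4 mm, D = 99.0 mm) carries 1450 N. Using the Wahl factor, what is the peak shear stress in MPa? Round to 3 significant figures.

692 MPa

Spring index C = D/d = 99.0/8.4 = 11.7857
K_W = (4C−1)/(4C−4) + 0.615/C = 46.143/43.143 + 0.0522 = 1.1217
τ₀ = 8FD/(πd³) = 8·1450·99.0/(π·8.4³) = 1.1484e+06/1862 = 616.74 MPa
τ_max = K·τ₀ = 1.1217 × 616.74 = 691.81 MPa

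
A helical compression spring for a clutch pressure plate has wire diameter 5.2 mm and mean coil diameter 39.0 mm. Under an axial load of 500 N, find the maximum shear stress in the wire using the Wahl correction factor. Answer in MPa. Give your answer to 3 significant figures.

423 MPa

Spring index C = D/d = 39.0/5.2 = 7.5000
K_W = (4C−1)/(4C−4) + 0.615/C = 29.000/26.000 + 0.0820 = 1.1974
τ₀ = 8FD/(πd³) = 8·500·39.0/(π·5.2³) = 156000/441.73 = 353.15 MPa
τ_max = K·τ₀ = 1.1974 × 353.15 = 422.86 MPa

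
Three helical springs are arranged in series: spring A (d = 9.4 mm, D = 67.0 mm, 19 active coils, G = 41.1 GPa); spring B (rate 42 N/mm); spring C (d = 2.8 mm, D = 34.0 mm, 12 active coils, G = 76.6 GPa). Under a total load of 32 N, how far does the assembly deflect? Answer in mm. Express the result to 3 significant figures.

k_A = Gd⁴/(8D³N_a) = (41.1×10³)(9.4⁴)/(8·67.0³·19) = 7.0192 N/mm
k_C = Gd⁴/(8D³N_a) = (76.6×10³)(2.8⁴)/(8·34.0³·12) = 1.2478 N/mm
Series: 1/k_eq = 1/7.0192 + 1/42 + 1/1.2478 = 0.96767; k_eq = 1.0334 N/mm
δ = F/k_eq = 32/1.0334 = 30.966 mm

31.0 mm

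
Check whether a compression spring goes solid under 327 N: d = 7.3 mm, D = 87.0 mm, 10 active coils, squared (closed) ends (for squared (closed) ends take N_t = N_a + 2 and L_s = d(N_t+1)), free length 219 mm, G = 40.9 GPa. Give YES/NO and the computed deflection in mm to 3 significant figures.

YES, δ = 148 mm

k = Gd⁴/(8D³N_a) = (40.9×10³)(7.3⁴)/(8·87.0³·10) = 2.2048 N/mm
N_t = 12; L_s = 7.3·13 = 94.9 mm; δ_solid = L₀ − L_s = 219 − 94.9 = 124.1 mm
δ = F/k = 327/2.2048 = 148.31 mm
δ ≥ δ_solid → spring goes solid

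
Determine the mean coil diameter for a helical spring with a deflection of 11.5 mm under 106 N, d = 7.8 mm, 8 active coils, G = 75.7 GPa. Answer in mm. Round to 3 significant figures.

Required rate k = F/δ = 106/11.5 = 9.2174 N/mm
D = (Gd⁴/(8N_a·k))^(1/3) = (75.7×10³·7.8⁴/(8·8·9.2174))^(1/3)
  = (474992)^(1/3) = 78.0241 mm

78.0 mm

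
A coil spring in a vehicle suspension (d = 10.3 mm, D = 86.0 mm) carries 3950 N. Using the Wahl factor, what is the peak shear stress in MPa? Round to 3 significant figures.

Spring index C = D/d = 86.0/10.3 = 8.3495
K_W = (4C−1)/(4C−4) + 0.615/C = 32.398/29.398 + 0.0737 = 1.1757
τ₀ = 8FD/(πd³) = 8·3950·86.0/(π·10.3³) = 2.7176e+06/3432.9 = 791.63 MPa
τ_max = K·τ₀ = 1.1757 × 791.63 = 930.73 MPa

931 MPa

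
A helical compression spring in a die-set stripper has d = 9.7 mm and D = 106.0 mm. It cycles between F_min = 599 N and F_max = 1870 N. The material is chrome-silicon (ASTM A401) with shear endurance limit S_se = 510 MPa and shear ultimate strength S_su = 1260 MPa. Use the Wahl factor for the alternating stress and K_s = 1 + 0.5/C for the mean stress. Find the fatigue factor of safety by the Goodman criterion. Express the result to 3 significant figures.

1.39

C = D/d = 106.0/9.7 = 10.9278; K_W = (4C−1)/(4C−4)+0.615/C = 1.1318; K_s = 1+0.5/C = 1.0458
F_a = (F_max−F_min)/2 = 635.5 N; F_m = (F_max+F_min)/2 = 1234.5 N
τ_a = K_W·8F_aD/(πd³) = 1.1318 × 187.95 = 212.73 MPa
τ_m = K_s·8F_mD/(πd³) = 1.0458 × 365.11 = 381.81 MPa
Goodman: 1/n_f = τ_a/S_se + τ_m/S_su = 212.73/510 + 381.81/1260 = 0.41711 + 0.30303 = 0.72014
n_f = 1/0.72014 = 1.389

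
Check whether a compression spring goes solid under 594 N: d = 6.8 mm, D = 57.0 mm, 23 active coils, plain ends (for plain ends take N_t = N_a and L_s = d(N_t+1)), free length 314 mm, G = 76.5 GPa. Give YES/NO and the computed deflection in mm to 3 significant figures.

k = Gd⁴/(8D³N_a) = (76.5×10³)(6.8⁴)/(8·57.0³·23) = 4.8001 N/mm
N_t = 23; L_s = 6.8·24 = 163.2 mm; δ_solid = L₀ − L_s = 314 − 163.2 = 150.8 mm
δ = F/k = 594/4.8001 = 123.75 mm
δ < δ_solid → spring does not go solid

NO, δ = 124 mm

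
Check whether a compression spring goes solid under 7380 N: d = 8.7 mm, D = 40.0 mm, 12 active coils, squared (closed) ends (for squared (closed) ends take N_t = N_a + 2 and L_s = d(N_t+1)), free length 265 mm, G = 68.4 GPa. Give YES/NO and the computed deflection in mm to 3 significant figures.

k = Gd⁴/(8D³N_a) = (68.4×10³)(8.7⁴)/(8·40.0³·12) = 63.78 N/mm
N_t = 14; L_s = 8.7·15 = 130.5 mm; δ_solid = L₀ − L_s = 265 − 130.5 = 134.5 mm
δ = F/k = 7380/63.78 = 115.71 mm
δ < δ_solid → spring does not go solid

NO, δ = 116 mm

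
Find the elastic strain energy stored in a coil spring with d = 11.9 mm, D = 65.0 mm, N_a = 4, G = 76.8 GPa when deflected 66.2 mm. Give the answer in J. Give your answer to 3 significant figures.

k = Gd⁴/(8D³N_a) = (76.8×10³)(11.9⁴)/(8·65.0³·4) = 175.25 N/mm
U = ½kδ² = 0.5 × 175.25 × 66.2² = 3.8401e+05 N·mm = 384.01 J

384 J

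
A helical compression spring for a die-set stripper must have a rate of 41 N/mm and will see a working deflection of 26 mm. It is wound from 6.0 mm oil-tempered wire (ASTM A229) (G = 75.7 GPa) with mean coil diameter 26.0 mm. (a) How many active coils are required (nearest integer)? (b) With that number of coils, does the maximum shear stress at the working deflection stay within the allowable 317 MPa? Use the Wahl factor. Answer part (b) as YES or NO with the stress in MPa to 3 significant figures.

(a) 17 coils; (b) NO, τ_max = 447 MPa

N_a = Gd⁴/(8D³k) = (75.7×10³)(6.0⁴)/(8·26.0³·41) = 17.02 → N_a = 17
Actual rate k = Gd⁴/(8D³·17) = 41.043 N/mm
Working load F = kδ = 41.043·26 = 1067.1 N
C = 26.0/6.0 = 4.3333; K_W = (4C−1)/(4C−4)+0.615/C = 1.3669
τ_max = K_W·8FD/(πd³) = 1.3669·327.1 = 447.11 MPa
τ_max > 317 MPa → exceeds allowable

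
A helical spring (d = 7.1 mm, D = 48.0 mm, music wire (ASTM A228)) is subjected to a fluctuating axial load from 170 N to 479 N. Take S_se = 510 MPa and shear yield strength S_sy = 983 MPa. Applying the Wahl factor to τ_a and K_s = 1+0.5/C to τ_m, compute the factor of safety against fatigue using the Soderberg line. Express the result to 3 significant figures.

4.04

C = D/d = 48.0/7.1 = 6.7606; K_W = (4C−1)/(4C−4)+0.615/C = 1.2212; K_s = 1+0.5/C = 1.0740
F_a = (F_max−F_min)/2 = 154.5 N; F_m = (F_max+F_min)/2 = 324.5 N
τ_a = K_W·8F_aD/(πd³) = 1.2212 × 52.764 = 64.433 MPa
τ_m = K_s·8F_mD/(πd³) = 1.0740 × 110.82 = 119.02 MPa
Soderberg: 1/n_f = τ_a/S_se + τ_m/S_sy = 64.433/510 + 119.02/983 = 0.12634 + 0.12108 = 0.24741
n_f = 1/0.24741 = 4.042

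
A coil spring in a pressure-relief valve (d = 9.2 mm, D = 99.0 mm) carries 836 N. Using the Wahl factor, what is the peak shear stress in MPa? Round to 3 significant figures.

Spring index C = D/d = 99.0/9.2 = 10.7609
K_W = (4C−1)/(4C−4) + 0.615/C = 42.043/39.043 + 0.0572 = 1.1340
τ₀ = 8FD/(πd³) = 8·836·99.0/(π·9.2³) = 662112/2446.3 = 270.66 MPa
τ_max = K·τ₀ = 1.1340 × 270.66 = 306.92 MPa

307 MPa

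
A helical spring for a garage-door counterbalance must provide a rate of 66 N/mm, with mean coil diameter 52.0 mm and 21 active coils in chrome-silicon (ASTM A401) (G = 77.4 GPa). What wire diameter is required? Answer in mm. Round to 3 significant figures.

11.9 mm

d = (8D³N_a·k / G)^(1/4) = (8·52.0³·21·66 / (77.4×10³))^0.25
  = (20143)^0.25 = 11.9133 mm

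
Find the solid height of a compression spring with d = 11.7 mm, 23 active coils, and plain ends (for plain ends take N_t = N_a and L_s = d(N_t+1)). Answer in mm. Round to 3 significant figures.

281 mm

plain ends: N_t = N_a = 23
L_s = d·(N_t+1) = 11.7 × 24 = 280.8 mm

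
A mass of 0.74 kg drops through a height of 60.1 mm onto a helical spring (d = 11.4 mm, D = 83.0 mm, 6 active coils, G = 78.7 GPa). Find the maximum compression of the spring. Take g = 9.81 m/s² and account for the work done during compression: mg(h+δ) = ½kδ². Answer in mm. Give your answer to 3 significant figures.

4.40 mm

k = Gd⁴/(8D³N_a) = (78.7×10³)(11.4⁴)/(8·83.0³·6) = 48.43 N/mm
W = mg = 0.74 × 9.81 = 7.2594 N
½kδ² − Wδ − Wh = 0 → δ = (W + √(W² + 2kWh))/k
δ = (7.2594 + √(52.699 + 42259.4))/48.43 = (7.2594 + 205.7)/48.43 = 4.3972 mm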